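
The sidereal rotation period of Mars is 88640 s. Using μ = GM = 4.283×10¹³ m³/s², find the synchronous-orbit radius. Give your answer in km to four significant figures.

A synchronous orbit has period T, so by Kepler's third law a = (μT²/4π²)^(1/3).
μT²/4π² = 4.283×10¹³ × (8.864×10⁴)² / 39.48 = 8.524×10²¹ m³.
a = 2.043×10⁷ m = 20428 km.

r_sync ≈ 20430 km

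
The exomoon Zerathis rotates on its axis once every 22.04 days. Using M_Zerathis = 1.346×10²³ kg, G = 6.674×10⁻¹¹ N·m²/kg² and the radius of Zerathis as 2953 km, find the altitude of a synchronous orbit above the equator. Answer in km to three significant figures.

μ = GM = 6.674×10⁻¹¹ × 1.346×10²³ = 8.983×10¹² m³/s².
T = 22.04 days = 1.904×10⁶ s.
A synchronous orbit has period T, so by Kepler's third law a = (μT²/4π²)^(1/3).
μT²/4π² = 8.983×10¹² × (1.904×10⁶)² / 39.48 = 8.251×10²³ m³.
a = 9.379×10⁷ m = 93794 km.
Altitude h = a − R = 93794 − 2953 = 90841 km.

h_sync ≈ 90800 km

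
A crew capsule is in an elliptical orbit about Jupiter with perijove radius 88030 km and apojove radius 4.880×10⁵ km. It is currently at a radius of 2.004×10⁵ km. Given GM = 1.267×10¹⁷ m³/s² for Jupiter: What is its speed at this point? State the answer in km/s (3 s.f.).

v ≈ 28.7 km/s

Semi-major axis a = (r_p + r_a)/2 = 2.8802×10⁵ km = 2.880×10⁸ m.
Vis-viva: v² = μ(2/r − 1/a) = 1.267×10¹⁷ × (9.980×10⁻⁹ − 3.472×10⁻⁹) = 8.246×10⁸ m²/s².
v = 28720 m/s = 28.72 km/s.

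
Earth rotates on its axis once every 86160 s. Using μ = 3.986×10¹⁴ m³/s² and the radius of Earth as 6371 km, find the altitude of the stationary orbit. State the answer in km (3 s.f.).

A synchronous orbit has period T, so by Kepler's third law a = (μT²/4π²)^(1/3).
μT²/4π² = 3.986×10¹⁴ × (8.616×10⁴)² / 39.48 = 7.495×10²² m³.
a = 4.216×10⁷ m = 42163 km.
Altitude h = a − R = 42163 − 6371 = 35792 km.

h_sync ≈ 35800 km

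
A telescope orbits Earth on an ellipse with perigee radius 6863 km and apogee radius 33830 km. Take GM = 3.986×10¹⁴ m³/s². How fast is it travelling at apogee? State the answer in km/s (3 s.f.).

Semi-major axis a = (r_p + r_a)/2 = 20346 km = 2.035×10⁷ m.
Vis-viva: v² = μ(2/r − 1/a) = 3.986×10¹⁴ × (5.912×10⁻⁸ − 4.915×10⁻⁸) = 3.974×10⁶ m²/s².
v = 1994 m/s = 1.994 km/s.

v ≈ 1.99 km/s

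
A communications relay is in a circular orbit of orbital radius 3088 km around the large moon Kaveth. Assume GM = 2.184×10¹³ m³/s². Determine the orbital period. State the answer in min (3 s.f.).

T ≈ 122 min

r = 3088 km = 3.088×10⁶ m.
Kepler's third law: T = 2π√(r³/μ) = 2π√((3.088×10⁶)³ / 2.184×10¹³).
r³/μ = 1.348×10⁶ s², so T = 2π × 1.161×10³ = 7.296×10³ s.
Converting: 7.296×10³ s ÷ 60.00 = 121.6 min.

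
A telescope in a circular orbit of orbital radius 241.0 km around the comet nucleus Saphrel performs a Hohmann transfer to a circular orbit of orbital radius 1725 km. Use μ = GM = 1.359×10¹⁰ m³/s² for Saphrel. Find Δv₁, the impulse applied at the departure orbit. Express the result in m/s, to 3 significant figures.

Δv ≈ 77.1 m/s

r₁ = 241.0 km = 2.410×10⁵ m.
r₂ = 1725 km = 1.725×10⁶ m.
Transfer ellipse a_t = (r₁ + r₂)/2 = 9.830×10⁵ m.
At r₁: circular v_c1 = √(μ/r₁) = 237.5 m/s; transfer-periapsis v_p = √[μ(2/r₁ − 1/a_t)] = 314.6 m/s.
Δv₁ = v_p − v_c1 = 77.11 m/s.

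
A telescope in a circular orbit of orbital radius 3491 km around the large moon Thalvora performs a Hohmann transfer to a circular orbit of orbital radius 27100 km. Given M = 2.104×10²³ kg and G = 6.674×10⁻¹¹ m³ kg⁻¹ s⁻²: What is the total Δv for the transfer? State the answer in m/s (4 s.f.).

μ = GM = 6.674×10⁻¹¹ × 2.104×10²³ = 1.404×10¹³ m³/s².
r₁ = 3491 km = 3.491×10⁶ m.
r₂ = 27100 km = 2.710×10⁷ m.
Transfer ellipse a_t = (r₁ + r₂)/2 = 1.530×10⁷ m.
At r₁: circular v_c1 = √(μ/r₁) = 2006 m/s; transfer-periapsis v_p = √[μ(2/r₁ − 1/a_t)] = 2670 m/s.
Δv₁ = v_p − v_c1 = 664.0 m/s.
At r₂: circular v_c2 = √(μ/r₂) = 719.8 m/s; transfer-apoapsis v_a = √[μ(2/r₂ − 1/a_t)] = 343.9 m/s.
Δv₂ = v_c2 − v_a = 375.9 m/s.
Total Δv = Δv₁ + Δv₂ = 1040 m/s.

Δv_total ≈ 1040 m/s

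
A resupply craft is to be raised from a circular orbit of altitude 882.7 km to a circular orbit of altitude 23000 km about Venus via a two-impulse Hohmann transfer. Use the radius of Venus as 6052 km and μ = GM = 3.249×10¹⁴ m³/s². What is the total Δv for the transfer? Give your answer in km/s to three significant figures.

Δv_total ≈ 3.12 km/s

r₁ = 6052 + 882.7 = 6934.7 km = 6.9347×10⁶ m.
r₂ = 6052 + 23000 = 29052 km = 2.9052×10⁷ m.
Transfer ellipse a_t = (r₁ + r₂)/2 = 1.799×10⁷ m.
At r₁: circular v_c1 = √(μ/r₁) = 6845 m/s; transfer-periapsis v_p = √[μ(2/r₁ − 1/a_t)] = 8697 m/s.
Δv₁ = v_p − v_c1 = 1853 m/s.
At r₂: circular v_c2 = √(μ/r₂) = 3344 m/s; transfer-apoapsis v_a = √[μ(2/r₂ − 1/a_t)] = 2076 m/s.
Δv₂ = v_c2 − v_a = 1268 m/s.
Total Δv = Δv₁ + Δv₂ = 3121 m/s = 3.121 km/s.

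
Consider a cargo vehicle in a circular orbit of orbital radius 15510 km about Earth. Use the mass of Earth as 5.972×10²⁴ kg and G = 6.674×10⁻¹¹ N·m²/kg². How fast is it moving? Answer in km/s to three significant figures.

μ = GM = 6.674×10⁻¹¹ × 5.972×10²⁴ = 3.986×10¹⁴ m³/s².
r = 15510 km = 1.551×10⁷ m.
For a circular orbit v = √(μ/r) = √(3.986×10¹⁴ / 1.551×10⁷) = √(2.570×10⁷) = 5069 m/s.
That is 5.069 km/s.

v ≈ 5.07 km/s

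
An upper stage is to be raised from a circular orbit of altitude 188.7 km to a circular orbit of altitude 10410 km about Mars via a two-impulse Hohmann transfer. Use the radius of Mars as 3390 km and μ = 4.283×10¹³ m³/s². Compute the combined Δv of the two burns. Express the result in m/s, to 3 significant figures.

Δv_total ≈ 1530 m/s

r₁ = 3390 + 188.7 = 3578.7 km = 3.5787×10⁶ m.
r₂ = 3390 + 10410 = 13800 km = 1.3800×10⁷ m.
Transfer ellipse a_t = (r₁ + r₂)/2 = 8.689×10⁶ m.
At r₁: circular v_c1 = √(μ/r₁) = 3459 m/s; transfer-periapsis v_p = √[μ(2/r₁ − 1/a_t)] = 4360 m/s.
Δv₁ = v_p − v_c1 = 900.2 m/s.
At r₂: circular v_c2 = √(μ/r₂) = 1762 m/s; transfer-apoapsis v_a = √[μ(2/r₂ − 1/a_t)] = 1131 m/s.
Δv₂ = v_c2 − v_a = 631.1 m/s.
Total Δv = Δv₁ + Δv₂ = 1531 m/s.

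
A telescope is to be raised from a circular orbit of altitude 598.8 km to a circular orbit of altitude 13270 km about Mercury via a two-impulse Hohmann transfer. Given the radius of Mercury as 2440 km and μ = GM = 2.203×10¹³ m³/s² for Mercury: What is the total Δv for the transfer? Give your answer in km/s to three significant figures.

r₁ = 2440 + 598.8 = 3038.8 km = 3.0388×10⁶ m.
r₂ = 2440 + 13270 = 15710 km = 1.5710×10⁷ m.
Transfer ellipse a_t = (r₁ + r₂)/2 = 9.374×10⁶ m.
At r₁: circular v_c1 = √(μ/r₁) = 2693 m/s; transfer-periherm v_p = √[μ(2/r₁ − 1/a_t)] = 3486 m/s.
Δv₁ = v_p − v_c1 = 793.1 m/s.
At r₂: circular v_c2 = √(μ/r₂) = 1184 m/s; transfer-apoherm v_a = √[μ(2/r₂ − 1/a_t)] = 674.2 m/s.
Δv₂ = v_c2 − v_a = 510.0 m/s.
Total Δv = Δv₁ + Δv₂ = 1303 m/s = 1.303 km/s.

Δv_total ≈ 1.30 km/s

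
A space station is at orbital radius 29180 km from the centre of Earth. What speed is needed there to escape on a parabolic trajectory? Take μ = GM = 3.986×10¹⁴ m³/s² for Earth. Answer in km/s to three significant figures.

v_esc ≈ 5.23 km/s

r = 29180 km = 2.918×10⁷ m.
Escape speed v_esc = √(2μ/r) = √(2 × 3.986×10¹⁴ / 2.918×10⁷) = √(2.732×10⁷) = 5227 m/s.
= 5.227 km/s.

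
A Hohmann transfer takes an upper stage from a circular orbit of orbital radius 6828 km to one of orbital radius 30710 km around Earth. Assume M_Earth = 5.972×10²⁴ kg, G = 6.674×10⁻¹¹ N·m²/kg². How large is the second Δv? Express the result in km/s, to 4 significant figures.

Δv ≈ 1.430 km/s

μ = GM = 6.674×10⁻¹¹ × 5.972×10²⁴ = 3.986×10¹⁴ m³/s².
r₁ = 6828 km = 6.828×10⁶ m.
r₂ = 30710 km = 3.071×10⁷ m.
Transfer ellipse a_t = (r₁ + r₂)/2 = 1.877×10⁷ m.
At r₁: circular v_c1 = √(μ/r₁) = 7640 m/s; transfer-perigee v_p = √[μ(2/r₁ − 1/a_t)] = 9773 m/s.
At r₂: circular v_c2 = √(μ/r₂) = 3603 m/s; transfer-apogee v_a = √[μ(2/r₂ − 1/a_t)] = 2173 m/s.
Δv₂ = v_c2 − v_a = 1430 m/s.
= 1.430 km/s.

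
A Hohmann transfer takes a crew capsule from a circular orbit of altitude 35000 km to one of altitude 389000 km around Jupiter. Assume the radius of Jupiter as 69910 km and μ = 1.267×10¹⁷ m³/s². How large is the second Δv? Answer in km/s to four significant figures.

Δv ≈ 6.480 km/s

r₁ = 69910 + 35000 = 104910 km = 1.0491×10⁸ m.
r₂ = 69910 + 389000 = 458910 km = 4.5891×10⁸ m.
Transfer ellipse a_t = (r₁ + r₂)/2 = 2.819×10⁸ m.
At r₁: circular v_c1 = √(μ/r₁) = 34750 m/s; transfer-perijove v_p = √[μ(2/r₁ − 1/a_t)] = 44340 m/s.
At r₂: circular v_c2 = √(μ/r₂) = 16620 m/s; transfer-apojove v_a = √[μ(2/r₂ − 1/a_t)] = 10140 m/s.
Δv₂ = v_c2 − v_a = 6480 m/s.
= 6.480 km/s.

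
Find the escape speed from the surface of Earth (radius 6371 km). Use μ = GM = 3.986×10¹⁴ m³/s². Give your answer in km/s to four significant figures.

r = R = 6.371×10⁶ m.
Escape speed v_esc = √(2μ/r) = √(2 × 3.986×10¹⁴ / 6.371×10⁶) = √(1.251×10⁸) = 11190 m/s.
= 11.19 km/s.

v_esc ≈ 11.19 km/s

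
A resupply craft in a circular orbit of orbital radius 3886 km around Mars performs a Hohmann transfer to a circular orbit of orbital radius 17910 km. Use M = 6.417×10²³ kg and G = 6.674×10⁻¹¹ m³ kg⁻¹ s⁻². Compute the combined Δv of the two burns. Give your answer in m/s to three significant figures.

μ = GM = 6.674×10⁻¹¹ × 6.417×10²³ = 4.283×10¹³ m³/s².
r₁ = 3886 km = 3.886×10⁶ m.
r₂ = 17910 km = 1.791×10⁷ m.
Transfer ellipse a_t = (r₁ + r₂)/2 = 1.090×10⁷ m.
At r₁: circular v_c1 = √(μ/r₁) = 3320 m/s; transfer-periapsis v_p = √[μ(2/r₁ − 1/a_t)] = 4256 m/s.
Δv₁ = v_p − v_c1 = 936.0 m/s.
At r₂: circular v_c2 = √(μ/r₂) = 1546 m/s; transfer-apoapsis v_a = √[μ(2/r₂ − 1/a_t)] = 923.4 m/s.
Δv₂ = v_c2 − v_a = 623.0 m/s.
Total Δv = Δv₁ + Δv₂ = 1559 m/s.

Δv_total ≈ 1560 m/s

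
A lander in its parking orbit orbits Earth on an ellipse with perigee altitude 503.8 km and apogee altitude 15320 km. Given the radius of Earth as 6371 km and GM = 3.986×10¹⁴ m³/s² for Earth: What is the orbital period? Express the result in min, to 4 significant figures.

r_p = 6371 + 503.8 = 6874.8 km = 6.8748×10⁶ m.
r_a = 6371 + 15320 = 21691 km = 2.1691×10⁷ m.
Semi-major axis a = (r_p + r_a)/2 = (6874.8 + 21691)/2 = 14283 km = 1.428×10⁷ m.
By Kepler's third law T = 2π√(a³/μ) = 2π × 2.704×10³ = 1.699×10⁴ s.
= 283.1 min.

T ≈ 283.1 min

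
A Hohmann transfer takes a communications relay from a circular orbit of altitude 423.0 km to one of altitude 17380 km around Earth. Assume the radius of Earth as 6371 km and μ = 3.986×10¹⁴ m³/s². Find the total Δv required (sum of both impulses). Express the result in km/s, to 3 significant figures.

r₁ = 6371 + 423.0 = 6794.0 km = 6.7940×10⁶ m.
r₂ = 6371 + 17380 = 23751 km = 2.3751×10⁷ m.
Transfer ellipse a_t = (r₁ + r₂)/2 = 1.527×10⁷ m.
At r₁: circular v_c1 = √(μ/r₁) = 7660 m/s; transfer-perigee v_p = √[μ(2/r₁ − 1/a_t)] = 9552 m/s.
Δv₁ = v_p − v_c1 = 1892 m/s.
At r₂: circular v_c2 = √(μ/r₂) = 4097 m/s; transfer-apogee v_a = √[μ(2/r₂ − 1/a_t)] = 2732 m/s.
Δv₂ = v_c2 − v_a = 1364 m/s.
Total Δv = Δv₁ + Δv₂ = 3257 m/s = 3.257 km/s.

Δv_total ≈ 3.26 km/s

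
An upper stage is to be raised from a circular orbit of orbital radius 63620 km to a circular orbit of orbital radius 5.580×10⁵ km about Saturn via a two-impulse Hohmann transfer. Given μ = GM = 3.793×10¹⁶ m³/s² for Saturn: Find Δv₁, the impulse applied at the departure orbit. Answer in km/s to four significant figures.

r₁ = 63620 km = 6.362×10⁷ m.
r₂ = 5.580×10⁵ km = 5.580×10⁸ m.
Transfer ellipse a_t = (r₁ + r₂)/2 = 3.108×10⁸ m.
At r₁: circular v_c1 = √(μ/r₁) = 24420 m/s; transfer-perikrone v_p = √[μ(2/r₁ − 1/a_t)] = 32720 m/s.
Δv₁ = v_p − v_c1 = 8299 m/s.
= 8.299 km/s.

Δv ≈ 8.299 km/s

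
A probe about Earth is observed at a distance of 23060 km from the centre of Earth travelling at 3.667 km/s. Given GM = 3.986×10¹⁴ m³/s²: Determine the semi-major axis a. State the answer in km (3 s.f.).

r = 2.306×10⁷ m.
Specific orbital energy ε = v²/2 − μ/r = (3667)²/2 − 3.986×10¹⁴/2.306×10⁷ = -1.056×10⁷ J/kg.
Since ε = −μ/(2a), a = −μ/(2ε) = 1.887×10⁷ m = 18870 km.

a ≈ 18900 km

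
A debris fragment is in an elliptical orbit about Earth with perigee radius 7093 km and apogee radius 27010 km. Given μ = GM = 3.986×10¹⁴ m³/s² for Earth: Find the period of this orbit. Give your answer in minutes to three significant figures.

T ≈ 369 minutes

Semi-major axis a = (r_p + r_a)/2 = (7093.0 + 27010)/2 = 17052 km = 1.705×10⁷ m.
By Kepler's third law T = 2π√(a³/μ) = 2π × 3.527×10³ = 2.216×10⁴ s.
= 369.3 minutes.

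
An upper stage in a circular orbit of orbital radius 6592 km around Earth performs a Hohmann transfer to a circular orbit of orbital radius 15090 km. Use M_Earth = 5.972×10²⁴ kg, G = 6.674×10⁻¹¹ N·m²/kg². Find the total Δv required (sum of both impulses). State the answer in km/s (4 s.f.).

μ = GM = 6.674×10⁻¹¹ × 5.972×10²⁴ = 3.986×10¹⁴ m³/s².
r₁ = 6592 km = 6.592×10⁶ m.
r₂ = 15090 km = 1.509×10⁷ m.
Transfer ellipse a_t = (r₁ + r₂)/2 = 1.084×10⁷ m.
At r₁: circular v_c1 = √(μ/r₁) = 7776 m/s; transfer-perigee v_p = √[μ(2/r₁ − 1/a_t)] = 9174 m/s.
Δv₁ = v_p − v_c1 = 1398 m/s.
At r₂: circular v_c2 = √(μ/r₂) = 5139 m/s; transfer-apogee v_a = √[μ(2/r₂ − 1/a_t)] = 4008 m/s.
Δv₂ = v_c2 − v_a = 1132 m/s.
Total Δv = Δv₁ + Δv₂ = 2530 m/s = 2.530 km/s.

Δv_total ≈ 2.530 km/s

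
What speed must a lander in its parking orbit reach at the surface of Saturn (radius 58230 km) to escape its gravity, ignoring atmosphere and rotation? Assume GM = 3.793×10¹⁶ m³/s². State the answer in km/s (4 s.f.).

v_esc ≈ 36.09 km/s

r = R = 5.823×10⁷ m.
Escape speed v_esc = √(2μ/r) = √(2 × 3.793×10¹⁶ / 5.823×10⁷) = √(1.303×10⁹) = 36090 m/s.
= 36.09 km/s.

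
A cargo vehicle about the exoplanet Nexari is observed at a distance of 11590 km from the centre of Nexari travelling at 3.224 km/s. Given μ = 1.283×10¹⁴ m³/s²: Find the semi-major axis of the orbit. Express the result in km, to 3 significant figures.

r = 1.159×10⁷ m.
Vis-viva rearranged: 1/a = 2/r − v²/μ = 1.726×10⁻⁷ − 8.101×10⁻⁸ = 9.155×10⁻⁸ m⁻¹.
a = 1.092×10⁷ m = 10923 km.

a ≈ 10900 km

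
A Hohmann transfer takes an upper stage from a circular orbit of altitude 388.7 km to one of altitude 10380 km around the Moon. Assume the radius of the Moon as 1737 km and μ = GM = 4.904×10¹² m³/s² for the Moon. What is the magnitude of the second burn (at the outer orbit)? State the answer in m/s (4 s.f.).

Δv ≈ 288.6 m/s

r₁ = 1737 + 388.7 = 2125.7 km = 2.1257×10⁶ m.
r₂ = 1737 + 10380 = 12117 km = 1.2117×10⁷ m.
Transfer ellipse a_t = (r₁ + r₂)/2 = 7.121×10⁶ m.
At r₁: circular v_c1 = √(μ/r₁) = 1519 m/s; transfer-perilune v_p = √[μ(2/r₁ − 1/a_t)] = 1981 m/s.
At r₂: circular v_c2 = √(μ/r₂) = 636.2 m/s; transfer-apolune v_a = √[μ(2/r₂ − 1/a_t)] = 347.6 m/s.
Δv₂ = v_c2 − v_a = 288.6 m/s.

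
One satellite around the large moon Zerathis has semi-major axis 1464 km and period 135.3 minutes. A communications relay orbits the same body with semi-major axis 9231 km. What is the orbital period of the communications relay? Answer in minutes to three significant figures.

Kepler's third law: T² ∝ a³, so T₂ = T₁ (a₂/a₁)^(3/2).
a₂/a₁ = 6.305, (a₂/a₁)^(3/2) = 15.83.
T₂ = 135.3 × 15.83 = 2142 minutes.

T₂ ≈ 2140 minutes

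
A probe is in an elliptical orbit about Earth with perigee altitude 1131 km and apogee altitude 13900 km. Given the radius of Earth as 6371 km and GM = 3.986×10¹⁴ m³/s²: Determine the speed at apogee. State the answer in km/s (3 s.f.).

v ≈ 3.26 km/s

r_p = 6371 + 1131 = 7502.0 km = 7.5020×10⁶ m.
r_a = 6371 + 13900 = 20271 km = 2.0271×10⁷ m.
Semi-major axis a = (r_p + r_a)/2 = 13886 km = 1.389×10⁷ m.
Vis-viva: v² = μ(2/r − 1/a) = 3.986×10¹⁴ × (9.866×10⁻⁸ − 7.201×10⁻⁸) = 1.062×10⁷ m²/s².
v = 3259 m/s = 3.259 km/s.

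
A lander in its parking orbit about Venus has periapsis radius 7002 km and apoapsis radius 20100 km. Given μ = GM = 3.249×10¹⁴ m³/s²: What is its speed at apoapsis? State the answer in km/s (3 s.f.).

v ≈ 2.89 km/s

Semi-major axis a = (r_p + r_a)/2 = 13551 km = 1.355×10⁷ m.
Vis-viva: v² = μ(2/r − 1/a) = 3.249×10¹⁴ × (9.950×10⁻⁸ − 7.380×10⁻⁸) = 8.352×10⁶ m²/s².
v = 2890 m/s = 2.890 km/s.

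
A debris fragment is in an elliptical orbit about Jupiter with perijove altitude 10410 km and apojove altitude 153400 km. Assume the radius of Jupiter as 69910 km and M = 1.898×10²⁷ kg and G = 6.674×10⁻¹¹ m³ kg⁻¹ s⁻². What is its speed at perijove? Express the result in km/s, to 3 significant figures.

v ≈ 48.2 km/s

μ = GM = 6.674×10⁻¹¹ × 1.898×10²⁷ = 1.267×10¹⁷ m³/s².
r_p = 69910 + 10410 = 80320 km = 8.0320×10⁷ m.
r_a = 69910 + 153400 = 223310 km = 2.2331×10⁸ m.
Semi-major axis a = (r_p + r_a)/2 = 1.5182×10⁵ km = 1.518×10⁸ m.
Vis-viva: v² = μ(2/r − 1/a) = 1.267×10¹⁷ × (2.490×10⁻⁸ − 6.587×10⁻⁹) = 2.320×10⁹ m²/s².
v = 48160 m/s = 48.16 km/s.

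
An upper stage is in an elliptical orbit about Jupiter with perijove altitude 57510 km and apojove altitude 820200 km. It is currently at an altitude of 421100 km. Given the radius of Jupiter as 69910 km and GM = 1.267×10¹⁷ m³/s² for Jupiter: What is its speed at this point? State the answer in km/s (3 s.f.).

v ≈ 16.3 km/s

r_p = 69910 + 57510 = 127420 km = 1.2742×10⁸ m.
r_a = 69910 + 820200 = 890110 km = 8.9011×10⁸ m.
r = 69910 + 421100 = 4.9101×10⁵ km = 4.910×10⁸ m.
Semi-major axis a = (r_p + r_a)/2 = 5.0876×10⁵ km = 5.088×10⁸ m.
Vis-viva: v² = μ(2/r − 1/a) = 1.267×10¹⁷ × (4.073×10⁻⁹ − 1.966×10⁻⁹) = 2.670×10⁸ m²/s².
v = 16340 m/s = 16.34 km/s.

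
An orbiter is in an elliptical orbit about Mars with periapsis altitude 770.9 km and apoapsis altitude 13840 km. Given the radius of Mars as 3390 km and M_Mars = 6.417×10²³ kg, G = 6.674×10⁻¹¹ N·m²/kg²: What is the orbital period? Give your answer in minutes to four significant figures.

T ≈ 559.7 minutes

μ = GM = 6.674×10⁻¹¹ × 6.417×10²³ = 4.283×10¹³ m³/s².
r_p = 3390 + 770.9 = 4160.9 km = 4.1609×10⁶ m.
r_a = 3390 + 13840 = 17230 km = 1.7230×10⁷ m.
Semi-major axis a = (r_p + r_a)/2 = (4160.9 + 17230)/2 = 10695 km = 1.070×10⁷ m.
By Kepler's third law T = 2π√(a³/μ) = 2π × 5.345×10³ = 3.358×10⁴ s.
= 559.7 minutes.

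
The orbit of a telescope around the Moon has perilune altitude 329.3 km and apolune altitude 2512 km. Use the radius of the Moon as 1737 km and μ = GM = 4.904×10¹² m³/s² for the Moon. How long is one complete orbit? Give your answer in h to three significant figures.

r_p = 1737 + 329.3 = 2066.3 km = 2.0663×10⁶ m.
r_a = 1737 + 2512 = 4249.0 km = 4.2490×10⁶ m.
Semi-major axis a = (r_p + r_a)/2 = (2066.3 + 4249.0)/2 = 3157.7 km = 3.158×10⁶ m.
By Kepler's third law T = 2π√(a³/μ) = 2π × 2.534×10³ = 1.592×10⁴ s.
= 4.422 h.

T ≈ 4.42 h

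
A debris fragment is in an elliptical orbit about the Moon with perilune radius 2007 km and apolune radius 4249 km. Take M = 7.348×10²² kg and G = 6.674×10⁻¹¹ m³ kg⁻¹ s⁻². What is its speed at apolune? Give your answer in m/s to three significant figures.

μ = GM = 6.674×10⁻¹¹ × 7.348×10²² = 4.904×10¹² m³/s².
Semi-major axis a = (r_p + r_a)/2 = 3128.0 km = 3.128×10⁶ m.
Vis-viva: v² = μ(2/r − 1/a) = 4.904×10¹² × (4.707×10⁻⁷ − 3.197×10⁻⁷) = 7.405×10⁵ m²/s².
v = 860.5 m/s.

v ≈ 861 m/s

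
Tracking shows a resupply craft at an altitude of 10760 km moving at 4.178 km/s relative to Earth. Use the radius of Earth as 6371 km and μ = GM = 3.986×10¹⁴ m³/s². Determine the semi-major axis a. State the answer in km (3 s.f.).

a ≈ 13700 km

r = 6371 + 10760 = 17131 km = 1.713×10⁷ m.
Vis-viva rearranged: 1/a = 2/r − v²/μ = 1.167×10⁻⁷ − 4.379×10⁻⁸ = 7.295×10⁻⁸ m⁻¹.
a = 1.371×10⁷ m = 13707 km.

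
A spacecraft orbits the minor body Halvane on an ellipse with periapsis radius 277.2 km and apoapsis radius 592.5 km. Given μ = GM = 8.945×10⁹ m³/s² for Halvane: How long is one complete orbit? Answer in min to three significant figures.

Semi-major axis a = (r_p + r_a)/2 = (277.20 + 592.50)/2 = 434.85 km = 4.348×10⁵ m.
By Kepler's third law T = 2π√(a³/μ) = 2π × 3.032×10³ = 1.905×10⁴ s.
= 317.5 min.

T ≈ 318 min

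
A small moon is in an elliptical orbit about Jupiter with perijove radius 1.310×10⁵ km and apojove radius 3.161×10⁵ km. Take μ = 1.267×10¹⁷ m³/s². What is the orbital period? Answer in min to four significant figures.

Semi-major axis a = (r_p + r_a)/2 = (1.3100×10⁵ + 3.1610×10⁵)/2 = 2.2355×10⁵ km = 2.236×10⁸ m.
By Kepler's third law T = 2π√(a³/μ) = 2π × 9.390×10³ = 5.900×10⁴ s.
= 983.3 min.

T ≈ 983.3 min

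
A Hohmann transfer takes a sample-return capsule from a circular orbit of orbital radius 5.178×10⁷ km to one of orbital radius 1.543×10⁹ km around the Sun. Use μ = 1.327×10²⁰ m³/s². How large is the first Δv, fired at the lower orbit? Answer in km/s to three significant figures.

Δv ≈ 19.8 km/s

r₁ = 5.178×10⁷ km = 5.178×10¹⁰ m.
r₂ = 1.543×10⁹ km = 1.543×10¹² m.
Transfer ellipse a_t = (r₁ + r₂)/2 = 7.974×10¹¹ m.
At r₁: circular v_c1 = √(μ/r₁) = 50620 m/s; transfer-perihelion v_p = √[μ(2/r₁ − 1/a_t)] = 70420 m/s.
Δv₁ = v_p − v_c1 = 19800 m/s.
= 19.80 km/s.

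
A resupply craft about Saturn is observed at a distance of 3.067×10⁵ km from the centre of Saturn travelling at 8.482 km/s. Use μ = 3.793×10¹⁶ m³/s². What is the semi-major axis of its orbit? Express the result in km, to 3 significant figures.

r = 3.067×10⁸ m.
Specific orbital energy ε = v²/2 − μ/r = (8482)²/2 − 3.793×10¹⁶/3.067×10⁸ = -8.770×10⁷ J/kg.
Since ε = −μ/(2a), a = −μ/(2ε) = 2.163×10⁸ m = 2.1625×10⁵ km.

a ≈ 2.16×10⁵ km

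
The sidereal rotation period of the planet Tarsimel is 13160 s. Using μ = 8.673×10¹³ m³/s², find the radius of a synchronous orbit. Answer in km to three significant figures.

A synchronous orbit has period T, so by Kepler's third law a = (μT²/4π²)^(1/3).
μT²/4π² = 8.673×10¹³ × (1.316×10⁴)² / 39.48 = 3.805×10²⁰ m³.
a = 7.246×10⁶ m = 7246.1 km.

r_sync ≈ 7250 km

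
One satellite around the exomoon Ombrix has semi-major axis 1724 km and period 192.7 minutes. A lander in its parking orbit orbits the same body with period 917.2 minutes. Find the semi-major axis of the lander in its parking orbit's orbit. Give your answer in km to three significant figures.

a₂ ≈ 4880 km

Kepler's third law: a³ ∝ T², so a₂ = a₁ (T₂/T₁)^(2/3).
T₂/T₁ = 4.760, (T₂/T₁)^(2/3) = 2.830.
a₂ = 1724 × 2.830 = 4878 km.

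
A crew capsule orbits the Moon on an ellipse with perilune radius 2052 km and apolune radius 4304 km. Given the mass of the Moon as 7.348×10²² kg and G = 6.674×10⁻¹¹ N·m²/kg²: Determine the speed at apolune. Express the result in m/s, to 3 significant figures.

v ≈ 858 m/s

μ = GM = 6.674×10⁻¹¹ × 7.348×10²² = 4.904×10¹² m³/s².
Semi-major axis a = (r_p + r_a)/2 = 3178.0 km = 3.178×10⁶ m.
Vis-viva: v² = μ(2/r − 1/a) = 4.904×10¹² × (4.647×10⁻⁷ − 3.147×10⁻⁷) = 7.357×10⁵ m²/s².
v = 857.7 m/s.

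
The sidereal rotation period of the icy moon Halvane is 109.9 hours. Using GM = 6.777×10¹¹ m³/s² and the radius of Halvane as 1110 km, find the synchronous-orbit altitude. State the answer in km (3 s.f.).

T = 109.9 hours = 3.956×10⁵ s.
A synchronous orbit has period T, so by Kepler's third law a = (μT²/4π²)^(1/3).
μT²/4π² = 6.777×10¹¹ × (3.956×10⁵)² / 39.48 = 2.687×10²¹ m³.
a = 1.390×10⁷ m = 13902 km.
Altitude h = a − R = 13902 − 1110 = 12792 km.

h_sync ≈ 12800 km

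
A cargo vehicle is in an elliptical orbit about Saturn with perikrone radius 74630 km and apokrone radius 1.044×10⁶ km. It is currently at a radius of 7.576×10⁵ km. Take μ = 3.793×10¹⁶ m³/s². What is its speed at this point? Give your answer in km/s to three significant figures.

Semi-major axis a = (r_p + r_a)/2 = 5.5932×10⁵ km = 5.593×10⁸ m.
Vis-viva: v² = μ(2/r − 1/a) = 3.793×10¹⁶ × (2.640×10⁻⁹ − 1.788×10⁻⁹) = 3.232×10⁷ m²/s².
v = 5685 m/s = 5.685 km/s.

v ≈ 5.68 km/s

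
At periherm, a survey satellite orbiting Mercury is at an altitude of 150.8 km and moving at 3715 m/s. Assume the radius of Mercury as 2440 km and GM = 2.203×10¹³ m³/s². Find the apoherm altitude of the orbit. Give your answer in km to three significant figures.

r_p = 2440 + 150.8 = 2590.8 km = 2.591×10⁶ m.
Specific energy ε = v²/2 − μ/r = -1.603×10⁶ J/kg, so a = −μ/(2ε) = 6.873×10⁶ m.
The apsides satisfy r_p + r_a = 2a, so the apoherm radius is 2a − r_p = 1.116×10⁷ m = 11156 km.
Apoherm altitude = 11156 − 2440 = 8716.0 km.

apoherm altitude ≈ 8720 km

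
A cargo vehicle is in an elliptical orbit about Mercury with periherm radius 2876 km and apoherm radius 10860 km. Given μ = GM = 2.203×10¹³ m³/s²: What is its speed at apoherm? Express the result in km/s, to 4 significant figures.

Semi-major axis a = (r_p + r_a)/2 = 6868.0 km = 6.868×10⁶ m.
Vis-viva: v² = μ(2/r − 1/a) = 2.203×10¹³ × (1.842×10⁻⁷ − 1.456×10⁻⁷) = 8.495×10⁵ m²/s².
v = 921.7 m/s = 0.9217 km/s.

v ≈ 0.9217 km/s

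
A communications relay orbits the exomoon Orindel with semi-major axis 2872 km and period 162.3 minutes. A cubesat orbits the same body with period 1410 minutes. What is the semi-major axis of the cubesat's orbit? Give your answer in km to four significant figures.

a₂ ≈ 12140 km

Kepler's third law: a³ ∝ T², so a₂ = a₁ (T₂/T₁)^(2/3).
T₂/T₁ = 8.688, (T₂/T₁)^(2/3) = 4.226.
a₂ = 2872 × 4.226 = 12140 km.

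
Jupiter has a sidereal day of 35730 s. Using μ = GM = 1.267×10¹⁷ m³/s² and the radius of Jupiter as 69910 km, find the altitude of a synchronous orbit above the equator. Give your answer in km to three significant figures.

A synchronous orbit has period T, so by Kepler's third law a = (μT²/4π²)^(1/3).
μT²/4π² = 1.267×10¹⁷ × (3.573×10⁴)² / 39.48 = 4.097×10²⁴ m³.
a = 1.600×10⁸ m = 1.6002×10⁵ km.
Altitude h = a − R = 1.6002×10⁵ − 69910 = 90105 km.

h_sync ≈ 90100 km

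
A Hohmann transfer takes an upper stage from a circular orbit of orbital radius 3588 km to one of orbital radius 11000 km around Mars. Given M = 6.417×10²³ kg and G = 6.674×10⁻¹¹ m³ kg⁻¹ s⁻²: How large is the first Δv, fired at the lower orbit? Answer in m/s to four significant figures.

μ = GM = 6.674×10⁻¹¹ × 6.417×10²³ = 4.283×10¹³ m³/s².
r₁ = 3588 km = 3.588×10⁶ m.
r₂ = 11000 km = 1.100×10⁷ m.
Transfer ellipse a_t = (r₁ + r₂)/2 = 7.294×10⁶ m.
At r₁: circular v_c1 = √(μ/r₁) = 3455 m/s; transfer-periapsis v_p = √[μ(2/r₁ − 1/a_t)] = 4243 m/s.
Δv₁ = v_p − v_c1 = 787.9 m/s.

Δv ≈ 787.9 m/s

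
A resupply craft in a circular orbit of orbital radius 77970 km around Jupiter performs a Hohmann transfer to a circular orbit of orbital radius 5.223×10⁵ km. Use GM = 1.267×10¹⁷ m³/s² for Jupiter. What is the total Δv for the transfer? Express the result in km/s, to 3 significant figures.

Δv_total ≈ 20.5 km/s

r₁ = 77970 km = 7.797×10⁷ m.
r₂ = 5.223×10⁵ km = 5.223×10⁸ m.
Transfer ellipse a_t = (r₁ + r₂)/2 = 3.001×10⁸ m.
At r₁: circular v_c1 = √(μ/r₁) = 40310 m/s; transfer-perijove v_p = √[μ(2/r₁ − 1/a_t)] = 53180 m/s.
Δv₁ = v_p − v_c1 = 12870 m/s.
At r₂: circular v_c2 = √(μ/r₂) = 15580 m/s; transfer-apojove v_a = √[μ(2/r₂ − 1/a_t)] = 7938 m/s.
Δv₂ = v_c2 − v_a = 7637 m/s.
Total Δv = Δv₁ + Δv₂ = 20500 m/s = 20.50 km/s.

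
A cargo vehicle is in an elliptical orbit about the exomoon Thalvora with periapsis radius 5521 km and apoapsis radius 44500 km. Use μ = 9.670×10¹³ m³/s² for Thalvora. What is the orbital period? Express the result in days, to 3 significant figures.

Semi-major axis a = (r_p + r_a)/2 = (5521.0 + 44500)/2 = 25010 km = 2.501×10⁷ m.
By Kepler's third law T = 2π√(a³/μ) = 2π × 1.272×10⁴ = 7.992×10⁴ s.
= 0.925 days.

T ≈ 0.925 days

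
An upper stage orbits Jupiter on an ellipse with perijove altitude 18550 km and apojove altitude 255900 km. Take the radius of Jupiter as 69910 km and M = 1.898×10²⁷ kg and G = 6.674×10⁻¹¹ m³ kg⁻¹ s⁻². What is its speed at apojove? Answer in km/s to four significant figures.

μ = GM = 6.674×10⁻¹¹ × 1.898×10²⁷ = 1.267×10¹⁷ m³/s².
r_p = 69910 + 18550 = 88460 km = 8.8460×10⁷ m.
r_a = 69910 + 255900 = 325810 km = 3.2581×10⁸ m.
Semi-major axis a = (r_p + r_a)/2 = 2.0714×10⁵ km = 2.071×10⁸ m.
Vis-viva: v² = μ(2/r − 1/a) = 1.267×10¹⁷ × (6.139×10⁻⁹ − 4.828×10⁻⁹) = 1.660×10⁸ m²/s².
v = 12890 m/s = 12.89 km/s.

v ≈ 12.89 km/s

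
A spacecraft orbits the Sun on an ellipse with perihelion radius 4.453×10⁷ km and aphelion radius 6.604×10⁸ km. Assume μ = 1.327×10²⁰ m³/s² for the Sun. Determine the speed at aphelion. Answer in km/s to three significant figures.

v ≈ 5.04 km/s

Semi-major axis a = (r_p + r_a)/2 = 3.5246×10⁸ km = 3.525×10¹¹ m.
Vis-viva: v² = μ(2/r − 1/a) = 1.327×10²⁰ × (3.028×10⁻¹² − 2.837×10⁻¹²) = 2.539×10⁷ m²/s².
v = 5038 m/s = 5.038 km/s.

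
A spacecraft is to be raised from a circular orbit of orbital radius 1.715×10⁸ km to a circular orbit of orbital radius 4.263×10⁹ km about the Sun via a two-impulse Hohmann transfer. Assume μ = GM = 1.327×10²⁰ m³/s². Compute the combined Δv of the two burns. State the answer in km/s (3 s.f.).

Δv_total ≈ 14.8 km/s

r₁ = 1.715×10⁸ km = 1.715×10¹¹ m.
r₂ = 4.263×10⁹ km = 4.263×10¹² m.
Transfer ellipse a_t = (r₁ + r₂)/2 = 2.217×10¹² m.
At r₁: circular v_c1 = √(μ/r₁) = 27820 m/s; transfer-perihelion v_p = √[μ(2/r₁ − 1/a_t)] = 38570 m/s.
Δv₁ = v_p − v_c1 = 10750 m/s.
At r₂: circular v_c2 = √(μ/r₂) = 5579 m/s; transfer-aphelion v_a = √[μ(2/r₂ − 1/a_t)] = 1552 m/s.
Δv₂ = v_c2 − v_a = 4028 m/s.
Total Δv = Δv₁ + Δv₂ = 14780 m/s = 14.78 km/s.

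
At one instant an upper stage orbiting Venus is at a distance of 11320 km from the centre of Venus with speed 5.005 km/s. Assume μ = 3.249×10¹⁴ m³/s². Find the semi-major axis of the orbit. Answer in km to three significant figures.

r = 1.132×10⁷ m.
Specific orbital energy ε = v²/2 − μ/r = (5005)²/2 − 3.249×10¹⁴/1.132×10⁷ = -1.618×10⁷ J/kg.
Since ε = −μ/(2a), a = −μ/(2ε) = 1.004×10⁷ m = 10042 km.

a ≈ 10000 km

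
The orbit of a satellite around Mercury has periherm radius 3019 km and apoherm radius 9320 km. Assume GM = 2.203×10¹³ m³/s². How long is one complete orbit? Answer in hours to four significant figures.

T ≈ 5.698 hours

Semi-major axis a = (r_p + r_a)/2 = (3019.0 + 9320.0)/2 = 6169.5 km = 6.170×10⁶ m.
By Kepler's third law T = 2π√(a³/μ) = 2π × 3.265×10³ = 2.051×10⁴ s.
= 5.698 hours.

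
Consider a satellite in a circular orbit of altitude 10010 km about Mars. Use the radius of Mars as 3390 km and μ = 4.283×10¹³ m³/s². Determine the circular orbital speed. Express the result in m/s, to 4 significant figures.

v ≈ 1788 m/s

r = 3390 + 10010 = 13400 km = 1.3400×10⁷ m.
For a circular orbit v = √(μ/r) = √(4.283×10¹³ / 1.340×10⁷) = √(3.196×10⁶) = 1788 m/s.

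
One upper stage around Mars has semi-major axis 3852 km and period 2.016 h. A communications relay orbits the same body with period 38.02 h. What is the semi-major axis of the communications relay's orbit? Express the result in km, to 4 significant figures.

Kepler's third law: a³ ∝ T², so a₂ = a₁ (T₂/T₁)^(2/3).
T₂/T₁ = 18.86, (T₂/T₁)^(2/3) = 7.085.
a₂ = 3852 × 7.085 = 27290 km.

a₂ ≈ 27290 km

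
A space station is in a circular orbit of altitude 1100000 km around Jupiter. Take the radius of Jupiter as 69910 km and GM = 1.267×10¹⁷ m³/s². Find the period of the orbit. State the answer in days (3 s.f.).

r = 69910 + 1100000 = 1169900 km = 1.1699×10⁹ m.
Kepler's third law: T = 2π√(r³/μ) = 2π√((1.170×10⁹)³ / 1.267×10¹⁷).
r³/μ = 1.264×10¹⁰ s², so T = 2π × 1.124×10⁵ = 7.064×10⁵ s.
Converting: 7.064×10⁵ s ÷ 86400 = 8.175 days.

T ≈ 8.18 days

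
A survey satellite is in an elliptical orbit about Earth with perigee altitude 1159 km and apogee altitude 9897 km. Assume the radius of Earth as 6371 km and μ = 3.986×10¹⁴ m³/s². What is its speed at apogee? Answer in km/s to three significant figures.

r_p = 6371 + 1159 = 7530.0 km = 7.5300×10⁶ m.
r_a = 6371 + 9897 = 16268 km = 1.6268×10⁷ m.
Semi-major axis a = (r_p + r_a)/2 = 11899 km = 1.190×10⁷ m.
Vis-viva: v² = μ(2/r − 1/a) = 3.986×10¹⁴ × (1.229×10⁻⁷ − 8.404×10⁻⁸) = 1.551×10⁷ m²/s².
v = 3938 m/s = 3.938 km/s.

v ≈ 3.94 km/s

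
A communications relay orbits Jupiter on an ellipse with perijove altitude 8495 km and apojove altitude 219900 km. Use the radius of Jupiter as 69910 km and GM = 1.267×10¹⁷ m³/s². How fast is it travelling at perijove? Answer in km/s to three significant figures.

v ≈ 50.4 km/s

r_p = 69910 + 8495 = 78405 km = 7.8405×10⁷ m.
r_a = 69910 + 219900 = 289810 km = 2.8981×10⁸ m.
Semi-major axis a = (r_p + r_a)/2 = 1.8411×10⁵ km = 1.841×10⁸ m.
Vis-viva: v² = μ(2/r − 1/a) = 1.267×10¹⁷ × (2.551×10⁻⁸ − 5.432×10⁻⁹) = 2.544×10⁹ m²/s².
v = 50440 m/s = 50.44 km/s.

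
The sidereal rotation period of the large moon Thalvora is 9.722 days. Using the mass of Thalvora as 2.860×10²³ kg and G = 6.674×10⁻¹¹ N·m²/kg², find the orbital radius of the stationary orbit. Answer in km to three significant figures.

μ = GM = 6.674×10⁻¹¹ × 2.860×10²³ = 1.909×10¹³ m³/s².
T = 9.722 days = 8.400×10⁵ s.
A synchronous orbit has period T, so by Kepler's third law a = (μT²/4π²)^(1/3).
μT²/4π² = 1.909×10¹³ × (8.400×10⁵)² / 39.48 = 3.411×10²³ m³.
a = 6.987×10⁷ m = 69873 km.

r_sync ≈ 69900 km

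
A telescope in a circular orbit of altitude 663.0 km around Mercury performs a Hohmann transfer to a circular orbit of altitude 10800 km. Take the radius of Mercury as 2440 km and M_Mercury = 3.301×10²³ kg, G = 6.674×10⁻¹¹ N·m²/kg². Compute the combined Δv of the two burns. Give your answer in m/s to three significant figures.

μ = GM = 6.674×10⁻¹¹ × 3.301×10²³ = 2.203×10¹³ m³/s².
r₁ = 2440 + 663.0 = 3103.0 km = 3.1030×10⁶ m.
r₂ = 2440 + 10800 = 13240 km = 1.3240×10⁷ m.
Transfer ellipse a_t = (r₁ + r₂)/2 = 8.172×10⁶ m.
At r₁: circular v_c1 = √(μ/r₁) = 2665 m/s; transfer-periherm v_p = √[μ(2/r₁ − 1/a_t)] = 3392 m/s.
Δv₁ = v_p − v_c1 = 727.1 m/s.
At r₂: circular v_c2 = √(μ/r₂) = 1290 m/s; transfer-apoherm v_a = √[μ(2/r₂ − 1/a_t)] = 794.9 m/s.
Δv₂ = v_c2 − v_a = 495.0 m/s.
Total Δv = Δv₁ + Δv₂ = 1222 m/s.

Δv_total ≈ 1220 m/s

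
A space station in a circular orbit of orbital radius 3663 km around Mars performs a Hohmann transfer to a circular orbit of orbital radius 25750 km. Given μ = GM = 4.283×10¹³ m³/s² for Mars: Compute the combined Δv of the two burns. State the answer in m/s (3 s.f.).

r₁ = 3663 km = 3.663×10⁶ m.
r₂ = 25750 km = 2.575×10⁷ m.
Transfer ellipse a_t = (r₁ + r₂)/2 = 1.471×10⁷ m.
At r₁: circular v_c1 = √(μ/r₁) = 3419 m/s; transfer-periapsis v_p = √[μ(2/r₁ − 1/a_t)] = 4525 m/s.
Δv₁ = v_p − v_c1 = 1105 m/s.
At r₂: circular v_c2 = √(μ/r₂) = 1290 m/s; transfer-apoapsis v_a = √[μ(2/r₂ − 1/a_t)] = 643.6 m/s.
Δv₂ = v_c2 − v_a = 646.0 m/s.
Total Δv = Δv₁ + Δv₂ = 1751 m/s.

Δv_total ≈ 1750 m/s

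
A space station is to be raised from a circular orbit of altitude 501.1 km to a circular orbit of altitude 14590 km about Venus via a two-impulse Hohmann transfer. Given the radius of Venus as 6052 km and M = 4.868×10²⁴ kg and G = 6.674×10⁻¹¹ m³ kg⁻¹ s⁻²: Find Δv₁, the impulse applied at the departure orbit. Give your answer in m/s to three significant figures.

Δv ≈ 1630 m/s

μ = GM = 6.674×10⁻¹¹ × 4.868×10²⁴ = 3.249×10¹⁴ m³/s².
r₁ = 6052 + 501.1 = 6553.1 km = 6.5531×10⁶ m.
r₂ = 6052 + 14590 = 20642 km = 2.0642×10⁷ m.
Transfer ellipse a_t = (r₁ + r₂)/2 = 1.360×10⁷ m.
At r₁: circular v_c1 = √(μ/r₁) = 7041 m/s; transfer-periapsis v_p = √[μ(2/r₁ − 1/a_t)] = 8675 m/s.
Δv₁ = v_p − v_c1 = 1634 m/s.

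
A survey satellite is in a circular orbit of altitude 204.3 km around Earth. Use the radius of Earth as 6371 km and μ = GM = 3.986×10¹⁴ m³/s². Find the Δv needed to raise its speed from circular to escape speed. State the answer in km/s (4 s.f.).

Δv ≈ 3.225 km/s

r = 6371 + 204.3 = 6575.3 km = 6.5753×10⁶ m.
Circular speed v_c = √(μ/r) = 7786 m/s.
Escape speed v_esc = √(2μ/r) = √2 × v_c = 11010 m/s.
Δv = v_esc − v_c = 3225 m/s = 3.225 km/s.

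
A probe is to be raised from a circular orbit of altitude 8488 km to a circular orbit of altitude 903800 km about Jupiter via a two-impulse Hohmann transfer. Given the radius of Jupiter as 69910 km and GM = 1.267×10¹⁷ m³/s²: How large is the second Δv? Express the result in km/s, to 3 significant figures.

r₁ = 69910 + 8488 = 78398 km = 7.8398×10⁷ m.
r₂ = 69910 + 903800 = 973710 km = 9.7371×10⁸ m.
Transfer ellipse a_t = (r₁ + r₂)/2 = 5.261×10⁸ m.
At r₁: circular v_c1 = √(μ/r₁) = 40200 m/s; transfer-perijove v_p = √[μ(2/r₁ − 1/a_t)] = 54690 m/s.
At r₂: circular v_c2 = √(μ/r₂) = 11410 m/s; transfer-apojove v_a = √[μ(2/r₂ − 1/a_t)] = 4404 m/s.
Δv₂ = v_c2 − v_a = 7003 m/s.
= 7.003 km/s.

Δv ≈ 7.00 km/s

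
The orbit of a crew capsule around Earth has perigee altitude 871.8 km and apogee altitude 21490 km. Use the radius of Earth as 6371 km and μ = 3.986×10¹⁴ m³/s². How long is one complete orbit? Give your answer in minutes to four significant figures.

T ≈ 385.7 minutes

r_p = 6371 + 871.8 = 7242.8 km = 7.2428×10⁶ m.
r_a = 6371 + 21490 = 27861 km = 2.7861×10⁷ m.
Semi-major axis a = (r_p + r_a)/2 = (7242.8 + 27861)/2 = 17552 km = 1.755×10⁷ m.
By Kepler's third law T = 2π√(a³/μ) = 2π × 3.683×10³ = 2.314×10⁴ s.
= 385.7 minutes.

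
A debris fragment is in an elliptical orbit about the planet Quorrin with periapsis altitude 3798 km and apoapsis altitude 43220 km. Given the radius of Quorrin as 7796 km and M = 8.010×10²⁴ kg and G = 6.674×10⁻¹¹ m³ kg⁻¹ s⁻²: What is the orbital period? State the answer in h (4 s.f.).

T ≈ 13.22 h

μ = GM = 6.674×10⁻¹¹ × 8.010×10²⁴ = 5.346×10¹⁴ m³/s².
r_p = 7796 + 3798 = 11594 km = 1.1594×10⁷ m.
r_a = 7796 + 43220 = 51016 km = 5.1016×10⁷ m.
Semi-major axis a = (r_p + r_a)/2 = (11594 + 51016)/2 = 31305 km = 3.130×10⁷ m.
By Kepler's third law T = 2π√(a³/μ) = 2π × 7.575×10³ = 4.760×10⁴ s.
= 13.22 h.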